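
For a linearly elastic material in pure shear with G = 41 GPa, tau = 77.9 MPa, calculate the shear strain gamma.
Model: a linearly elastic material in pure shear, so tau = G·gamma.
Solve for gamma: gamma = tau / G.
Convert to SI units:
  G = 41 GPa = 4.1 × 10¹⁰ Pa
  tau = 77.9 MPa = 7.79 × 10⁷ Pa
Substitute:
  gamma = (7.79 × 10⁷) / (4.1 × 10¹⁰)
  gamma = 0.0019
Final answer: gamma = 0.0019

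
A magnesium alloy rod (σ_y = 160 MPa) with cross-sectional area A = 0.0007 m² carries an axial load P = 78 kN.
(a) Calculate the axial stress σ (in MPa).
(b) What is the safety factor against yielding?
(a) Axial stress σ = P/A. Convert P = 78 kN = 78000 N.
  σ = 78000 / 0.0007 = 1.114 × 10⁸ Pa = 111.4 MPa
(b) Safety factor SF = σ_y/σ = 160 / 111.4 = 1.436
Final answer: (a) σ = 111.4 MPa, (b) SF = 1.436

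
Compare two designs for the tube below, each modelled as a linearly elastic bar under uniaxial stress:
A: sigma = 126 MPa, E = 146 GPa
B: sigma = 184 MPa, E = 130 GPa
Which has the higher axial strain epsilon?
Model: a linearly elastic bar under uniaxial stress, so epsilon = sigma / E (SI units).
  A: epsilon = (1.26 × 10⁸) / (1.46 × 10¹¹) = 0.000863
  B: epsilon = (1.84 × 10⁸) / (1.3 × 10¹¹) = 0.001415
0.001415 > 0.000863, so B is larger.
Final answer: B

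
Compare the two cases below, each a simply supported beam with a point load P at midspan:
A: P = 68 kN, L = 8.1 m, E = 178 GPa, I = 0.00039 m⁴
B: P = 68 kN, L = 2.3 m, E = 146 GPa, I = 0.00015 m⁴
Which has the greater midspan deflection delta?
Model: a simply supported beam with a point load P at midspan, so delta = (P·L^3) / (48·E·I) (SI units).
  A: delta = (68000 × 8.1^3) / (48 × (1.78 × 10¹¹) × 0.00039) = 0.01085 m = 10.85 mm
  B: delta = (68000 × 2.3^3) / (48 × (1.46 × 10¹¹) × 0.00015) = 0.0007871 m = 0.7871 mm
10.85 mm > 0.7871 mm, so A is larger.
Final answer: A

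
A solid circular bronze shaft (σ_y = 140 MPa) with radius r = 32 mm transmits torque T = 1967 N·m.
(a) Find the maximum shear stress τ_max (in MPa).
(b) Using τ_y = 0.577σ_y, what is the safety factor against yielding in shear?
(a) For a solid circular shaft, τ_max = T·r/J with J = π·r^4/2, i.e. τ_max = 2·T / (π·r^3). Convert r = 32 mm = 0.032 m.
  τ_max = (2 × 1967) / (π × 0.032^3) = 3.822 × 10⁷ Pa = 38.22 MPa
(b) τ_y = 0.577 × 140 = 80.78 MPa
  SF = τ_y/τ_max = 80.78 / 38.22 = 2.114
Final answer: (a) τ_max = 38.22 MPa, (b) SF = 2.114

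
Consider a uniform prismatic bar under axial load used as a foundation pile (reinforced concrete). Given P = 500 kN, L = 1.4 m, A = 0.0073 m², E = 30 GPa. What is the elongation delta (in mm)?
Model: a uniform prismatic bar under axial load, so delta = (P·L) / (A·E).
Convert to SI units:
  P = 500 kN = 500000 N
  E = 30 GPa = 3 × 10¹⁰ Pa
Substitute:
  delta = (500000 × 1.4) / (0.0073 × (3 × 10¹⁰))
  delta = 0.003196 m
Convert: delta = 0.003196 m = 3.196 mm
Final answer: delta = 3.196 mm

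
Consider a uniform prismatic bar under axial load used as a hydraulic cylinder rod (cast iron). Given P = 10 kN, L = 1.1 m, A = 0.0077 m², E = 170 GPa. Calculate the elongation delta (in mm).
Model: a uniform prismatic bar under axial load, so delta = (P·L) / (A·E).
Convert to SI units:
  P = 10 kN = 10000 N
  E = 170 GPa = 1.7 × 10¹¹ Pa
Substitute:
  delta = (10000 × 1.1) / (0.0077 × (1.7 × 10¹¹))
  delta = 8.403 × 10⁻⁶ m
Convert: delta = 8.403 × 10⁻⁶ m = 0.008403 mm
Final answer: delta = 0.008403 mm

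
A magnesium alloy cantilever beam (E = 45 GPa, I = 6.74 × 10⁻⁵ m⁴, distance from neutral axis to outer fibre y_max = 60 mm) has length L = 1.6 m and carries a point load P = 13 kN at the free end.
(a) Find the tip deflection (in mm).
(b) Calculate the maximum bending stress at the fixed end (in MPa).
(a) Tip deflection of a cantilever with an end point load: δ = P·L^3 / (3·E·I). Convert P = 13 kN = 13000 N, E = 45 GPa = 4.5 × 10¹⁰ Pa.
  δ = (13000 × 1.6^3) / (3 × (4.5 × 10¹⁰) × (6.74 × 10⁻⁵)) = 0.005852 m = 5.852 mm
(b) Maximum bending moment at the fixed end: M = P·L = 13000 × 1.6 = 20800 N·m. Convert y_max = 60 mm = 0.06 m.
  σ = M·y_max / I = (20800 × 0.06) / (6.74 × 10⁻⁵) = 1.852 × 10⁷ Pa = 18.52 MPa
Final answer: (a) δ = 5.852 mm, (b) σ = 18.52 MPa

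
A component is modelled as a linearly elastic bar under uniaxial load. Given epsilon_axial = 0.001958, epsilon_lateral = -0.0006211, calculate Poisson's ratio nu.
Model: a linearly elastic bar under uniaxial load, so epsilon_lateral = -nu·epsilon_axial.
Solve for nu: nu = -epsilon_lateral / epsilon_axial.
Substitute:
  nu = -(-0.0006211) / 0.001958
  nu = 0.3172
Final answer: nu = 0.3172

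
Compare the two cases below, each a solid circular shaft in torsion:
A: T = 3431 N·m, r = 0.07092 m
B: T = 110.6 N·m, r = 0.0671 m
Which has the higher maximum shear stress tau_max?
Model: a solid circular shaft in torsion, so tau_max = (2·T) / (π·r^3) (SI units).
  A: tau_max = (2 × 3431) / (π × 0.07092^3) = 6.123 × 10⁶ Pa = 6.123 MPa
  B: tau_max = (2 × 110.6) / (π × 0.0671^3) = 233100 Pa = 0.2331 MPa
6.123 MPa > 0.2331 MPa, so A is larger.
Final answer: A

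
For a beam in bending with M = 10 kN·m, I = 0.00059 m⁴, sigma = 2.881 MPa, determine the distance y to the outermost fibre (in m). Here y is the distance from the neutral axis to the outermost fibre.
Model: a beam in bending, so sigma = (M·y) / I.
Solve for y: y = (sigma·I) / M.
Convert to SI units:
  M = 10 kN·m = 10000 N·m
  sigma = 2.881 MPa = 2.881 × 10⁶ Pa
Substitute:
  y = ((2.881 × 10⁶) × 0.00059) / 10000
  y = 0.17 m
Final answer: y = 0.17 m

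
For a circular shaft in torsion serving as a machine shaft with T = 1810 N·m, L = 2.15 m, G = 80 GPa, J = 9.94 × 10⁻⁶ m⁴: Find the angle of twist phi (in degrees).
Model: a circular shaft in torsion, so phi = (T·L) / (G·J).
Convert to SI units:
  G = 80 GPa = 8 × 10¹⁰ Pa
Substitute:
  phi = (1810 × 2.15) / ((8 × 10¹⁰) × (9.94 × 10⁻⁶))
  phi = 0.004894 rad
Convert to degrees: phi = 0.004894 × 180/π = 0.2804°
Final answer: phi = 0.2804°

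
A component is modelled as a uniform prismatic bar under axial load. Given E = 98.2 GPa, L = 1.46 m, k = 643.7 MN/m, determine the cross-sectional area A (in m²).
Model: a uniform prismatic bar under axial load, so k = (A·E) / L.
Solve for A: A = (k·L) / E.
Convert to SI units:
  E = 98.2 GPa = 9.82 × 10¹⁰ Pa
  k = 643.7 MN/m = 6.437 × 10⁸ N/m
Substitute:
  A = ((6.437 × 10⁸) × 1.46) / (9.82 × 10¹⁰)
  A = 0.00957 m²
Final answer: A = 0.00957 m²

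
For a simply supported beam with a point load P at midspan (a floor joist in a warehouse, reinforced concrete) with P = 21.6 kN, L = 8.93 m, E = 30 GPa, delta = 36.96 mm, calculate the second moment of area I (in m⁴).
Model: a simply supported beam with a point load P at midspan, so delta = (P·L^3) / (48·E·I).
Solve for I: I = (P·L^3) / (48·delta·E).
Convert to SI units:
  P = 21.6 kN = 21600 N
  E = 30 GPa = 3 × 10¹⁰ Pa
  delta = 36.96 mm = 0.03696 m
Substitute:
  I = (21600 × 8.93^3) / (48 × 0.03696 × (3 × 10¹⁰))
  I = 0.000289 m⁴
Final answer: I = 0.000289 m⁴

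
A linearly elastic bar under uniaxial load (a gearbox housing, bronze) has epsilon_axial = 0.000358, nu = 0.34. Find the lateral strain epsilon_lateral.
Model: a linearly elastic bar under uniaxial load, so epsilon_lateral = -nu·epsilon_axial.
Substitute:
  epsilon_lateral = -(0.34 × 0.000358)
  epsilon_lateral = -0.0001217
Final answer: epsilon_lateral = -0.0001217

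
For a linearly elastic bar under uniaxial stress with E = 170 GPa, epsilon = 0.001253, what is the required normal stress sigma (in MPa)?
Model: a linearly elastic bar under uniaxial stress, so epsilon = sigma / E.
Solve for sigma: sigma = epsilon·E.
Convert to SI units:
  E = 170 GPa = 1.7 × 10¹¹ Pa
Substitute:
  sigma = 0.001253 × (1.7 × 10¹¹)
  sigma = 2.13 × 10⁸ Pa
Convert: sigma = 2.13 × 10⁸ Pa = 213 MPa
Final answer: sigma = 213 MPa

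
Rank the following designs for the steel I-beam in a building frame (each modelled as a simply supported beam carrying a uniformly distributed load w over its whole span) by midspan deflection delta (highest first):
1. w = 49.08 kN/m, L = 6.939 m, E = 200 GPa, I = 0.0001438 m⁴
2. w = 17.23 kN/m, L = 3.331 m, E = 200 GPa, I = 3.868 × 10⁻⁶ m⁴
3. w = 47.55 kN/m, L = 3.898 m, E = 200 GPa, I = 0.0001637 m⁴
Model: a simply supported beam carrying a uniformly distributed load w over its whole span, so delta = (5·w·L^4) / (384·E·I) (SI units).
  Case 1: delta = (5 × 49080 × 6.939^4) / (384 × (2 × 10¹¹) × 0.0001438) = 0.05152 m = 51.52 mm
  Case 2: delta = (5 × 17230 × 3.331^4) / (384 × (2 × 10¹¹) × (3.868 × 10⁻⁶)) = 0.0357 m = 35.7 mm
  Case 3: delta = (5 × 47550 × 3.898^4) / (384 × (2 × 10¹¹) × 0.0001637) = 0.004366 m = 4.366 mm
Ordering: 51.52 mm (case 1) > 35.7 mm (case 2) > 4.366 mm (case 3)
Final answer: 1, 2, 3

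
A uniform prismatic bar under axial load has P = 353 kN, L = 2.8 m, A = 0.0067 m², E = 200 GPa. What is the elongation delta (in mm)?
Model: a uniform prismatic bar under axial load, so delta = (P·L) / (A·E).
Convert to SI units:
  P = 353 kN = 353000 N
  E = 200 GPa = 2 × 10¹¹ Pa
Substitute:
  delta = (353000 × 2.8) / (0.0067 × (2 × 10¹¹))
  delta = 0.0007376 m
Convert: delta = 0.0007376 m = 0.7376 mm
Final answer: delta = 0.7376 mm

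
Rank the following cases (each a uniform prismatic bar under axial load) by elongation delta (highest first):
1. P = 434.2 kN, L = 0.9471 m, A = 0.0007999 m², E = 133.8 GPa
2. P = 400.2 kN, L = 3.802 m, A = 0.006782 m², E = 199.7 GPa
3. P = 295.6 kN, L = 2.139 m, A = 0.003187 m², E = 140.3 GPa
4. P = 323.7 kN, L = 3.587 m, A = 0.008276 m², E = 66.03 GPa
Model: a uniform prismatic bar under axial load, so delta = (P·L) / (A·E) (SI units).
  Case 1: delta = (434200 × 0.9471) / (0.0007999 × (1.338 × 10¹¹)) = 0.003842 m = 3.842 mm
  Case 2: delta = (400200 × 3.802) / (0.006782 × (1.997 × 10¹¹)) = 0.001123 m = 1.123 mm
  Case 3: delta = (295600 × 2.139) / (0.003187 × (1.403 × 10¹¹)) = 0.001414 m = 1.414 mm
  Case 4: delta = (323700 × 3.587) / (0.008276 × (6.603 × 10¹⁰)) = 0.002125 m = 2.125 mm
Ordering: 3.842 mm (case 1) > 2.125 mm (case 4) > 1.414 mm (case 3) > 1.123 mm (case 2)
Final answer: 1, 4, 3, 2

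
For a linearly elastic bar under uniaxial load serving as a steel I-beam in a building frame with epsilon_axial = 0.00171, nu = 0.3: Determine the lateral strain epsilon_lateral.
Model: a linearly elastic bar under uniaxial load, so epsilon_lateral = -nu·epsilon_axial.
Substitute:
  epsilon_lateral = -(0.3 × 0.00171)
  epsilon_lateral = -0.000513
Final answer: epsilon_lateral = -0.000513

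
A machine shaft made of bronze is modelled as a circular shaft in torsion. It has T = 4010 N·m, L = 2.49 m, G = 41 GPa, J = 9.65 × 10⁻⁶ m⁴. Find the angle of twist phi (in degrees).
Model: a circular shaft in torsion, so phi = (T·L) / (G·J).
Convert to SI units:
  G = 41 GPa = 4.1 × 10¹⁰ Pa
Substitute:
  phi = (4010 × 2.49) / ((4.1 × 10¹⁰) × (9.65 × 10⁻⁶))
  phi = 0.02524 rad
Convert to degrees: phi = 0.02524 × 180/π = 1.446°
Final answer: phi = 1.446°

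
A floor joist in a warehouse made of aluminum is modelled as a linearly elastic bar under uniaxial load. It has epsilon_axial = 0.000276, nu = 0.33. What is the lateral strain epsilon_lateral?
Model: a linearly elastic bar under uniaxial load, so epsilon_lateral = -nu·epsilon_axial.
Substitute:
  epsilon_lateral = -(0.33 × 0.000276)
  epsilon_lateral = -9.108 × 10⁻⁵
Final answer: epsilon_lateral = -9.108 × 10⁻⁵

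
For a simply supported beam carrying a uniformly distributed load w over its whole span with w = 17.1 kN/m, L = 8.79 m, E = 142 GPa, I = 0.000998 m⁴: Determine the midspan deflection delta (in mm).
Model: a simply supported beam carrying a uniformly distributed load w over its whole span, so delta = (5·w·L^4) / (384·E·I).
Convert to SI units:
  w = 17.1 kN/m = 17100 N/m
  E = 142 GPa = 1.42 × 10¹¹ Pa
Substitute:
  delta = (5 × 17100 × 8.79^4) / (384 × (1.42 × 10¹¹) × 0.000998)
  delta = 0.009379 m
Convert: delta = 0.009379 m = 9.379 mm
Final answer: delta = 9.379 mm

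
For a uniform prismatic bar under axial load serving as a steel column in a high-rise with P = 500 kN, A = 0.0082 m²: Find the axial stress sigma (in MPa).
Model: a uniform prismatic bar under axial load, so sigma = P / A.
Convert to SI units:
  P = 500 kN = 500000 N
Substitute:
  sigma = 500000 / 0.0082
  sigma = 6.098 × 10⁷ Pa
Convert: sigma = 6.098 × 10⁷ Pa = 60.98 MPa
Final answer: sigma = 60.98 MPa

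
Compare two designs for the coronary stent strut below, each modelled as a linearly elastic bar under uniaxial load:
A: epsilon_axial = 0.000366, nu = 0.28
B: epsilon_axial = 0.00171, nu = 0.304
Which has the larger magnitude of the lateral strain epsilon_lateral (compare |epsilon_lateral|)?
Model: a linearly elastic bar under uniaxial load, so epsilon_lateral = -nu·epsilon_axial (SI units).
  A: epsilon_lateral = -(0.28 × 0.000366) = -0.0001025
  B: epsilon_lateral = -(0.304 × 0.00171) = -0.0005198
|epsilon_lateral|: A = 0.0001025, B = 0.0005198, so B is larger in magnitude.
Final answer: B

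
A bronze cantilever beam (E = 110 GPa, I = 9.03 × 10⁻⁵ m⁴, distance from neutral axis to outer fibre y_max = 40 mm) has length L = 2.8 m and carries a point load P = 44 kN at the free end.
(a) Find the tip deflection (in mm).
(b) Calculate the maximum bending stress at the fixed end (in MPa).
(a) Tip deflection of a cantilever with an end point load: δ = P·L^3 / (3·E·I). Convert P = 44 kN = 44000 N, E = 110 GPa = 1.1 × 10¹¹ Pa.
  δ = (44000 × 2.8^3) / (3 × (1.1 × 10¹¹) × (9.03 × 10⁻⁵)) = 0.03241 m = 32.41 mm
(b) Maximum bending moment at the fixed end: M = P·L = 44000 × 2.8 = 123200 N·m. Convert y_max = 40 mm = 0.04 m.
  σ = M·y_max / I = (123200 × 0.04) / (9.03 × 10⁻⁵) = 5.457 × 10⁷ Pa = 54.57 MPa
Final answer: (a) δ = 32.41 mm, (b) σ = 54.57 MPa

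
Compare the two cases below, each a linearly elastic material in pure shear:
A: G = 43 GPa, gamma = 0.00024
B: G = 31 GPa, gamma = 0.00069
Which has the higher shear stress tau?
Model: a linearly elastic material in pure shear, so tau = G·gamma (SI units).
  A: tau = (4.3 × 10¹⁰) × 0.00024 = 1.032 × 10⁷ Pa = 10.32 MPa
  B: tau = (3.1 × 10¹⁰) × 0.00069 = 2.139 × 10⁷ Pa = 21.39 MPa
21.39 MPa > 10.32 MPa, so B is larger.
Final answer: B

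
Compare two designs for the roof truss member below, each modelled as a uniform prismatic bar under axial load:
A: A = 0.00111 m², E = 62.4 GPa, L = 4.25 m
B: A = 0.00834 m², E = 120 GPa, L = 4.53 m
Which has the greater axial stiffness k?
Model: a uniform prismatic bar under axial load, so k = (A·E) / L (SI units).
  A: k = (0.00111 × (6.24 × 10¹⁰)) / 4.25 = 1.63 × 10⁷ N/m = 16.3 MN/m
  B: k = (0.00834 × (1.2 × 10¹¹)) / 4.53 = 2.209 × 10⁸ N/m = 220.9 MN/m
220.9 MN/m > 16.3 MN/m, so B is larger.
Final answer: B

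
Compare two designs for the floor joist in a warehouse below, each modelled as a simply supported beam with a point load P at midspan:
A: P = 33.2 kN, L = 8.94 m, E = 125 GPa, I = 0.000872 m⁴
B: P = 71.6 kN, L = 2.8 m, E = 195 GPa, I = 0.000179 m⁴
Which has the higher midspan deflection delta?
Model: a simply supported beam with a point load P at midspan, so delta = (P·L^3) / (48·E·I) (SI units).
  A: delta = (33200 × 8.94^3) / (48 × (1.25 × 10¹¹) × 0.000872) = 0.004534 m = 4.534 mm
  B: delta = (71600 × 2.8^3) / (48 × (1.95 × 10¹¹) × 0.000179) = 0.0009381 m = 0.9381 mm
4.534 mm > 0.9381 mm, so A is larger.
Final answer: A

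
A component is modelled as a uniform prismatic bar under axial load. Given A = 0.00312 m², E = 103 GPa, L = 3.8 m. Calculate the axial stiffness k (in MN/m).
Model: a uniform prismatic bar under axial load, so k = (A·E) / L.
Convert to SI units:
  E = 103 GPa = 1.03 × 10¹¹ Pa
Substitute:
  k = (0.00312 × (1.03 × 10¹¹)) / 3.8
  k = 8.457 × 10⁷ N/m
Convert: k = 8.457 × 10⁷ N/m = 84.57 MN/m
Final answer: k = 84.57 MN/m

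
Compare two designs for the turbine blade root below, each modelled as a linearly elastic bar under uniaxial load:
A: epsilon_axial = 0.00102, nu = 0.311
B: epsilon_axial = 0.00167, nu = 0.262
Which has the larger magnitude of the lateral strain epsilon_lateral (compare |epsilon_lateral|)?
Model: a linearly elastic bar under uniaxial load, so epsilon_lateral = -nu·epsilon_axial (SI units).
  A: epsilon_lateral = -(0.311 × 0.00102) = -0.0003172
  B: epsilon_lateral = -(0.262 × 0.00167) = -0.0004375
|epsilon_lateral|: A = 0.0003172, B = 0.0004375, so B is larger in magnitude.
Final answer: B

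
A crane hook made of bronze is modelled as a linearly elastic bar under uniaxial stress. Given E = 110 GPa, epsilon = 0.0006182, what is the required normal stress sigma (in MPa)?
Model: a linearly elastic bar under uniaxial stress, so epsilon = sigma / E.
Solve for sigma: sigma = epsilon·E.
Convert to SI units:
  E = 110 GPa = 1.1 × 10¹¹ Pa
Substitute:
  sigma = 0.0006182 × (1.1 × 10¹¹)
  sigma = 6.8 × 10⁷ Pa
Convert: sigma = 6.8 × 10⁷ Pa = 68 MPa
Final answer: sigma = 68 MPa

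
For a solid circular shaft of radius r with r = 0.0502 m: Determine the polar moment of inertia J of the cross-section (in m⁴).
Model: a solid circular shaft of radius r, so J = (π·r^4) / 2.
Substitute:
  J = (π × 0.0502^4) / 2
  J = 9.976 × 10⁻⁶ m⁴
Final answer: J = 9.976 × 10⁻⁶ m⁴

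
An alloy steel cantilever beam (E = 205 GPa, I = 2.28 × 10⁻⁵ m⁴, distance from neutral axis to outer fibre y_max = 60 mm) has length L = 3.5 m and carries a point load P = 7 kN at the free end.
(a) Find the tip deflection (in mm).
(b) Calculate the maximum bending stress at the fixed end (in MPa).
(a) Tip deflection of a cantilever with an end point load: δ = P·L^3 / (3·E·I). Convert P = 7 kN = 7000 N, E = 205 GPa = 2.05 × 10¹¹ Pa.
  δ = (7000 × 3.5^3) / (3 × (2.05 × 10¹¹) × (2.28 × 10⁻⁵)) = 0.0214 m = 21.4 mm
(b) Maximum bending moment at the fixed end: M = P·L = 7000 × 3.5 = 24500 N·m. Convert y_max = 60 mm = 0.06 m.
  σ = M·y_max / I = (24500 × 0.06) / (2.28 × 10⁻⁵) = 6.447 × 10⁷ Pa = 64.47 MPa
Final answer: (a) δ = 21.4 mm, (b) σ = 64.47 MPa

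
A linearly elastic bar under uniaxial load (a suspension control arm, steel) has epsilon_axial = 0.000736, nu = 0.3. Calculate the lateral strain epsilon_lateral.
Model: a linearly elastic bar under uniaxial load, so epsilon_lateral = -nu·epsilon_axial.
Substitute:
  epsilon_lateral = -(0.3 × 0.000736)
  epsilon_lateral = -0.0002208
Final answer: epsilon_lateral = -0.0002208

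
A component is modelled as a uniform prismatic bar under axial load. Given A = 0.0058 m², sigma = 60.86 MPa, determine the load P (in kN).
Model: a uniform prismatic bar under axial load, so sigma = P / A.
Solve for P: P = sigma·A.
Convert to SI units:
  sigma = 60.86 MPa = 6.086 × 10⁷ Pa
Substitute:
  P = (6.086 × 10⁷) × 0.0058
  P = 353000 N
Convert: P = 353000 N = 353 kN
Final answer: P = 353 kN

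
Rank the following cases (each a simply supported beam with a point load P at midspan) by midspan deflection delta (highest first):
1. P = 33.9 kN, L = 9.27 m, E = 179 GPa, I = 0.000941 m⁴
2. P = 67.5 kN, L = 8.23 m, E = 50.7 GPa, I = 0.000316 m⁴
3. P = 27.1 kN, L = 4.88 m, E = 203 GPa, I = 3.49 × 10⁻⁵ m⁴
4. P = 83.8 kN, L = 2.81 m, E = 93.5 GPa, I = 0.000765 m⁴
Model: a simply supported beam with a point load P at midspan, so delta = (P·L^3) / (48·E·I) (SI units).
  Case 1: delta = (33900 × 9.27^3) / (48 × (1.79 × 10¹¹) × 0.000941) = 0.00334 m = 3.34 mm
  Case 2: delta = (67500 × 8.23^3) / (48 × (5.07 × 10¹⁰) × 0.000316) = 0.04893 m = 48.93 mm
  Case 3: delta = (27100 × 4.88^3) / (48 × (2.03 × 10¹¹) × (3.49 × 10⁻⁵)) = 0.009261 m = 9.261 mm
  Case 4: delta = (83800 × 2.81^3) / (48 × (9.35 × 10¹⁰) × 0.000765) = 0.0005416 m = 0.5416 mm
Ordering: 48.93 mm (case 2) > 9.261 mm (case 3) > 3.34 mm (case 1) > 0.5416 mm (case 4)
Final answer: 2, 3, 1, 4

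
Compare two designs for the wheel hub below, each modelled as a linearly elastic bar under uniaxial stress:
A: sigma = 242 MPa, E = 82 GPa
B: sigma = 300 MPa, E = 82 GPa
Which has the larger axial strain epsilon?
Model: a linearly elastic bar under uniaxial stress, so epsilon = sigma / E (SI units).
  A: epsilon = (2.42 × 10⁸) / (8.2 × 10¹⁰) = 0.002951
  B: epsilon = (3 × 10⁸) / (8.2 × 10¹⁰) = 0.003659
0.003659 > 0.002951, so B is larger.
Final answer: B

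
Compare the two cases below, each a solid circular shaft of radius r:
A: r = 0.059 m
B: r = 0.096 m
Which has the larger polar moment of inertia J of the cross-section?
Model: a solid circular shaft of radius r, so J = (π·r^4) / 2 (SI units).
  A: J = (π × 0.059^4) / 2 = 1.903 × 10⁻⁵ m⁴
  B: J = (π × 0.096^4) / 2 = 0.0001334 m⁴
0.0001334 m⁴ > 1.903 × 10⁻⁵ m⁴, so B is larger.
Final answer: B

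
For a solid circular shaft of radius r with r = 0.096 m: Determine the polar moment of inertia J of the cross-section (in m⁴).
Model: a solid circular shaft of radius r, so J = (π·r^4) / 2.
Substitute:
  J = (π × 0.096^4) / 2
  J = 0.0001334 m⁴
Final answer: J = 0.0001334 m⁴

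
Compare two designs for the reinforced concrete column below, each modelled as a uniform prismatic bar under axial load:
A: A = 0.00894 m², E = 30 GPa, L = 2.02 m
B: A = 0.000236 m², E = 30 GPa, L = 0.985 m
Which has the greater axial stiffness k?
Model: a uniform prismatic bar under axial load, so k = (A·E) / L (SI units).
  A: k = (0.00894 × (3 × 10¹⁰)) / 2.02 = 1.328 × 10⁸ N/m = 132.8 MN/m
  B: k = (0.000236 × (3 × 10¹⁰)) / 0.985 = 7.188 × 10⁶ N/m = 7.188 MN/m
132.8 MN/m > 7.188 MN/m, so A is larger.
Final answer: A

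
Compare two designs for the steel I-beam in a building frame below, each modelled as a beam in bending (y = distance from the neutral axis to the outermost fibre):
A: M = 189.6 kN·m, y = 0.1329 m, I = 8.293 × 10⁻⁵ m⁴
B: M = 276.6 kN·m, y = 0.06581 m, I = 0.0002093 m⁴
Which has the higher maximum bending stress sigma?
Model: a beam in bending (y = distance from the neutral axis to the outermost fibre), so sigma = (M·y) / I (SI units).
  A: sigma = (189600 × 0.1329) / (8.293 × 10⁻⁵) = 3.038 × 10⁸ Pa = 303.8 MPa
  B: sigma = (276600 × 0.06581) / 0.0002093 = 8.697 × 10⁷ Pa = 86.97 MPa
303.8 MPa > 86.97 MPa, so A is larger.
Final answer: A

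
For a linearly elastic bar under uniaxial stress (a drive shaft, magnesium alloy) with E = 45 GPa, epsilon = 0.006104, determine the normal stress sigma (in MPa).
Model: a linearly elastic bar under uniaxial stress, so epsilon = sigma / E.
Solve for sigma: sigma = epsilon·E.
Convert to SI units:
  E = 45 GPa = 4.5 × 10¹⁰ Pa
Substitute:
  sigma = 0.006104 × (4.5 × 10¹⁰)
  sigma = 2.747 × 10⁸ Pa
Convert: sigma = 2.747 × 10⁸ Pa = 274.7 MPa
Final answer: sigma = 274.7 MPa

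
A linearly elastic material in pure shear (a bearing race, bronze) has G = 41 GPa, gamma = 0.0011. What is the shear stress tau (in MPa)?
Model: a linearly elastic material in pure shear, so tau = G·gamma.
Convert to SI units:
  G = 41 GPa = 4.1 × 10¹⁰ Pa
Substitute:
  tau = (4.1 × 10¹⁰) × 0.0011
  tau = 4.51 × 10⁷ Pa
Convert: tau = 4.51 × 10⁷ Pa = 45.1 MPa
Final answer: tau = 45.1 MPa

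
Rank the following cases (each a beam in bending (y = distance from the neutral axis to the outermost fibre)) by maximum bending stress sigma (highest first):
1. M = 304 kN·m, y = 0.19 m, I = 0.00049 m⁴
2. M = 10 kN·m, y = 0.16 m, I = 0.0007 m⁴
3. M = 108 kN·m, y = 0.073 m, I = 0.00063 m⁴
Model: a beam in bending (y = distance from the neutral axis to the outermost fibre), so sigma = (M·y) / I (SI units).
  Case 1: sigma = (304000 × 0.19) / 0.00049 = 1.179 × 10⁸ Pa = 117.9 MPa
  Case 2: sigma = (10000 × 0.16) / 0.0007 = 2.286 × 10⁶ Pa = 2.286 MPa
  Case 3: sigma = (108000 × 0.073) / 0.00063 = 1.251 × 10⁷ Pa = 12.51 MPa
Ordering: 117.9 MPa (case 1) > 12.51 MPa (case 3) > 2.286 MPa (case 2)
Final answer: 1, 3, 2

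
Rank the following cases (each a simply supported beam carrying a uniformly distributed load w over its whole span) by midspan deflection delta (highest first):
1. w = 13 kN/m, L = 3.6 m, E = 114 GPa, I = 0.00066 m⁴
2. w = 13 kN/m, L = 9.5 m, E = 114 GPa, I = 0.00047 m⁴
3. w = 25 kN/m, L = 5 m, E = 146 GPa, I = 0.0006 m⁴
Model: a simply supported beam carrying a uniformly distributed load w over its whole span, so delta = (5·w·L^4) / (384·E·I) (SI units).
  Case 1: delta = (5 × 13000 × 3.6^4) / (384 × (1.14 × 10¹¹) × 0.00066) = 0.0003779 m = 0.3779 mm
  Case 2: delta = (5 × 13000 × 9.5^4) / (384 × (1.14 × 10¹¹) × 0.00047) = 0.02573 m = 25.73 mm
  Case 3: delta = (5 × 25000 × 5^4) / (384 × (1.46 × 10¹¹) × 0.0006) = 0.002322 m = 2.322 mm
Ordering: 25.73 mm (case 2) > 2.322 mm (case 3) > 0.3779 mm (case 1)
Final answer: 2, 3, 1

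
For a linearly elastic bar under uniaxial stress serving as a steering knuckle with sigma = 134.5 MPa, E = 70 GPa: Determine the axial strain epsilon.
Model: a linearly elastic bar under uniaxial stress, so epsilon = sigma / E.
Convert to SI units:
  sigma = 134.5 MPa = 1.345 × 10⁸ Pa
  E = 70 GPa = 7 × 10¹⁰ Pa
Substitute:
  epsilon = (1.345 × 10⁸) / (7 × 10¹⁰)
  epsilon = 0.001921
Final answer: epsilon = 0.001921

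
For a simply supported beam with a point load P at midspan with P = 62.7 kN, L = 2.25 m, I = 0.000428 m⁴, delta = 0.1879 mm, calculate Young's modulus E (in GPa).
Model: a simply supported beam with a point load P at midspan, so delta = (P·L^3) / (48·E·I).
Solve for E: E = (P·L^3) / (48·delta·I).
Convert to SI units:
  P = 62.7 kN = 62700 N
  delta = 0.1879 mm = 0.0001879 m
Substitute:
  E = (62700 × 2.25^3) / (48 × 0.0001879 × 0.000428)
  E = 1.85 × 10¹¹ Pa
Convert: E = 1.85 × 10¹¹ Pa = 185 GPa
Final answer: E = 185 GPa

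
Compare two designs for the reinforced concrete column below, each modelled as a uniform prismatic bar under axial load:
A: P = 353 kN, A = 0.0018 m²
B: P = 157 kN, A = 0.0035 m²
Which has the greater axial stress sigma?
Model: a uniform prismatic bar under axial load, so sigma = P / A (SI units).
  A: sigma = 353000 / 0.0018 = 1.961 × 10⁸ Pa = 196.1 MPa
  B: sigma = 157000 / 0.0035 = 4.486 × 10⁷ Pa = 44.86 MPa
196.1 MPa > 44.86 MPa, so A is larger.
Final answer: A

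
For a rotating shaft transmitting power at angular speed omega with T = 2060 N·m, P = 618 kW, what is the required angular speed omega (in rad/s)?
Model: a rotating shaft transmitting power at angular speed omega, so P = T·omega.
Solve for omega: omega = P / T.
Convert to SI units:
  P = 618 kW = 618000 W
Substitute:
  omega = 618000 / 2060
  omega = 300 rad/s
Final answer: omega = 300 rad/s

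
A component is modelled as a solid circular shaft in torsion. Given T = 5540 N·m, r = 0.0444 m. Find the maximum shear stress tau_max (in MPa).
Model: a solid circular shaft in torsion, so tau_max = (2·T) / (π·r^3).
Substitute:
  tau_max = (2 × 5540) / (π × 0.0444^3)
  tau_max = 4.029 × 10⁷ Pa
Convert: tau_max = 4.029 × 10⁷ Pa = 40.29 MPa
Final answer: tau_max = 40.29 MPa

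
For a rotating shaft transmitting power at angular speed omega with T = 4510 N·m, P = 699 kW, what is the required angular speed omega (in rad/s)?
Model: a rotating shaft transmitting power at angular speed omega, so P = T·omega.
Solve for omega: omega = P / T.
Convert to SI units:
  P = 699 kW = 699000 W
Substitute:
  omega = 699000 / 4510
  omega = 155 rad/s
Final answer: omega = 155 rad/s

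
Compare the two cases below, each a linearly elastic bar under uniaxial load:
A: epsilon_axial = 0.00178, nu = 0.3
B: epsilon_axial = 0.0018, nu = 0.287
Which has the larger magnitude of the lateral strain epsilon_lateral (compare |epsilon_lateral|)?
Model: a linearly elastic bar under uniaxial load, so epsilon_lateral = -nu·epsilon_axial (SI units).
  A: epsilon_lateral = -(0.3 × 0.00178) = -0.000534
  B: epsilon_lateral = -(0.287 × 0.0018) = -0.0005166
|epsilon_lateral|: A = 0.000534, B = 0.0005166, so A is larger in magnitude.
Final answer: A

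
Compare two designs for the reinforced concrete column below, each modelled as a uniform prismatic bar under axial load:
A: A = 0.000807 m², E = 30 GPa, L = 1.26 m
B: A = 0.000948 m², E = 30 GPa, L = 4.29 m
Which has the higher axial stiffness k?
Model: a uniform prismatic bar under axial load, so k = (A·E) / L (SI units).
  A: k = (0.000807 × (3 × 10¹⁰)) / 1.26 = 1.921 × 10⁷ N/m = 19.21 MN/m
  B: k = (0.000948 × (3 × 10¹⁰)) / 4.29 = 6.629 × 10⁶ N/m = 6.629 MN/m
19.21 MN/m > 6.629 MN/m, so A is larger.
Final answer: A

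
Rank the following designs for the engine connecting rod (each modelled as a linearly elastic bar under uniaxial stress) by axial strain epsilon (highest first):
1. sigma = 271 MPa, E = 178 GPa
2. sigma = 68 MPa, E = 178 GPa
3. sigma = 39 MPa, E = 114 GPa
Model: a linearly elastic bar under uniaxial stress, so epsilon = sigma / E (SI units).
  Case 1: epsilon = (2.71 × 10⁸) / (1.78 × 10¹¹) = 0.001522
  Case 2: epsilon = (6.8 × 10⁷) / (1.78 × 10¹¹) = 0.000382
  Case 3: epsilon = (3.9 × 10⁷) / (1.14 × 10¹¹) = 0.0003421
Ordering: 0.001522 (case 1) > 0.000382 (case 2) > 0.0003421 (case 3)
Final answer: 1, 2, 3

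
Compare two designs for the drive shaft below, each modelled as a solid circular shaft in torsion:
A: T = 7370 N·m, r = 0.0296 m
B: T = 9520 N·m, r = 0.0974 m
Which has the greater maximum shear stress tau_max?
Model: a solid circular shaft in torsion, so tau_max = (2·T) / (π·r^3) (SI units).
  A: tau_max = (2 × 7370) / (π × 0.0296^3) = 1.809 × 10⁸ Pa = 180.9 MPa
  B: tau_max = (2 × 9520) / (π × 0.0974^3) = 6.559 × 10⁶ Pa = 6.559 MPa
180.9 MPa > 6.559 MPa, so A is larger.
Final answer: A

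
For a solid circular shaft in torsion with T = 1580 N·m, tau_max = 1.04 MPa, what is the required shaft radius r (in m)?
Model: a solid circular shaft in torsion, so tau_max = (2·T) / (π·r^3).
Solve for r: r = ((2·T) / (π·tau_max))^(1/3).
Convert to SI units:
  tau_max = 1.04 MPa = 1.04 × 10⁶ Pa
Substitute:
  r = ((2 × 1580) / (π × (1.04 × 10⁶)))^(1/3)
  r = 0.09889 m
Final answer: r = 0.09889 m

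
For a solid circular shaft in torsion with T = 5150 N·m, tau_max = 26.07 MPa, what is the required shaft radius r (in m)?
Model: a solid circular shaft in torsion, so tau_max = (2·T) / (π·r^3).
Solve for r: r = ((2·T) / (π·tau_max))^(1/3).
Convert to SI units:
  tau_max = 26.07 MPa = 2.607 × 10⁷ Pa
Substitute:
  r = ((2 × 5150) / (π × (2.607 × 10⁷)))^(1/3)
  r = 0.0501 m
Final answer: r = 0.0501 m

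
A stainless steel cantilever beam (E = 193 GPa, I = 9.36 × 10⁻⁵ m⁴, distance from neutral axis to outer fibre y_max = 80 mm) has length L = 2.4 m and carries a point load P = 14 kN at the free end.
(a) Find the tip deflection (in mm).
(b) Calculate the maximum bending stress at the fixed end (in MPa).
(a) Tip deflection of a cantilever with an end point load: δ = P·L^3 / (3·E·I). Convert P = 14 kN = 14000 N, E = 193 GPa = 1.93 × 10¹¹ Pa.
  δ = (14000 × 2.4^3) / (3 × (1.93 × 10¹¹) × (9.36 × 10⁻⁵)) = 0.003571 m = 3.571 mm
(b) Maximum bending moment at the fixed end: M = P·L = 14000 × 2.4 = 33600 N·m. Convert y_max = 80 mm = 0.08 m.
  σ = M·y_max / I = (33600 × 0.08) / (9.36 × 10⁻⁵) = 2.872 × 10⁷ Pa = 28.72 MPa
Final answer: (a) δ = 3.571 mm, (b) σ = 28.72 MPa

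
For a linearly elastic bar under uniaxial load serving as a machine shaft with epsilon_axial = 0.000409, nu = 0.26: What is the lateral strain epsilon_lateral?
Model: a linearly elastic bar under uniaxial load, so epsilon_lateral = -nu·epsilon_axial.
Substitute:
  epsilon_lateral = -(0.26 × 0.000409)
  epsilon_lateral = -0.0001063
Final answer: epsilon_lateral = -0.0001063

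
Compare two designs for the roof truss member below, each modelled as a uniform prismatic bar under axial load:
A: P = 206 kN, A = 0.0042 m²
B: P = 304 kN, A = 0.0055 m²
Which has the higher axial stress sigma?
Model: a uniform prismatic bar under axial load, so sigma = P / A (SI units).
  A: sigma = 206000 / 0.0042 = 4.905 × 10⁷ Pa = 49.05 MPa
  B: sigma = 304000 / 0.0055 = 5.527 × 10⁷ Pa = 55.27 MPa
55.27 MPa > 49.05 MPa, so B is larger.
Final answer: B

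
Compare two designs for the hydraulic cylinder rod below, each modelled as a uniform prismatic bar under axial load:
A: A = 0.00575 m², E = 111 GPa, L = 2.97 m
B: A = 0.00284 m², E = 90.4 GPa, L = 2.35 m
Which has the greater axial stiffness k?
Model: a uniform prismatic bar under axial load, so k = (A·E) / L (SI units).
  A: k = (0.00575 × (1.11 × 10¹¹)) / 2.97 = 2.149 × 10⁸ N/m = 214.9 MN/m
  B: k = (0.00284 × (9.04 × 10¹⁰)) / 2.35 = 1.092 × 10⁸ N/m = 109.2 MN/m
214.9 MN/m > 109.2 MN/m, so A is larger.
Final answer: A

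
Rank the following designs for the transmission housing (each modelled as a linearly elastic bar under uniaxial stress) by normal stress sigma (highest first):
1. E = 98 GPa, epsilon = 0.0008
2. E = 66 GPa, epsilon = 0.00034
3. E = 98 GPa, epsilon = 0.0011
Model: a linearly elastic bar under uniaxial stress, so sigma = E·epsilon (SI units).
  Case 1: sigma = (9.8 × 10¹⁰) × 0.0008 = 7.84 × 10⁷ Pa = 78.4 MPa
  Case 2: sigma = (6.6 × 10¹⁰) × 0.00034 = 2.244 × 10⁷ Pa = 22.44 MPa
  Case 3: sigma = (9.8 × 10¹⁰) × 0.0011 = 1.078 × 10⁸ Pa = 107.8 MPa
Ordering: 107.8 MPa (case 3) > 78.4 MPa (case 1) > 22.44 MPa (case 2)
Final answer: 3, 1, 2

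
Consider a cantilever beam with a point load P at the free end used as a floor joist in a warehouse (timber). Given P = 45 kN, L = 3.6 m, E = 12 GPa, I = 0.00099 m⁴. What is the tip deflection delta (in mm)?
Model: a cantilever beam with a point load P at the free end, so delta = (P·L^3) / (3·E·I).
Convert to SI units:
  P = 45 kN = 45000 N
  E = 12 GPa = 1.2 × 10¹⁰ Pa
Substitute:
  delta = (45000 × 3.6^3) / (3 × (1.2 × 10¹⁰) × 0.00099)
  delta = 0.05891 m
Convert: delta = 0.05891 m = 58.91 mm
Final answer: delta = 58.91 mm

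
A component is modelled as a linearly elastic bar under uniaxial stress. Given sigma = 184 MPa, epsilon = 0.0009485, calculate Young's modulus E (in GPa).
Model: a linearly elastic bar under uniaxial stress, so epsilon = sigma / E.
Solve for E: E = sigma / epsilon.
Convert to SI units:
  sigma = 184 MPa = 1.84 × 10⁸ Pa
Substitute:
  E = (1.84 × 10⁸) / 0.0009485
  E = 1.94 × 10¹¹ Pa
Convert: E = 1.94 × 10¹¹ Pa = 194 GPa
Final answer: E = 194 GPa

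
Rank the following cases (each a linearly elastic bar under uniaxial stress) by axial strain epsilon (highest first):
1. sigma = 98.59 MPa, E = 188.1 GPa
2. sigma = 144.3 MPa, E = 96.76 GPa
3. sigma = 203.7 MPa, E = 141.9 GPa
Model: a linearly elastic bar under uniaxial stress, so epsilon = sigma / E (SI units).
  Case 1: epsilon = (9.859 × 10⁷) / (1.881 × 10¹¹) = 0.0005241
  Case 2: epsilon = (1.443 × 10⁸) / (9.676 × 10¹⁰) = 0.001491
  Case 3: epsilon = (2.037 × 10⁸) / (1.419 × 10¹¹) = 0.001436
Ordering: 0.001491 (case 2) > 0.001436 (case 3) > 0.0005241 (case 1)
Final answer: 2, 3, 1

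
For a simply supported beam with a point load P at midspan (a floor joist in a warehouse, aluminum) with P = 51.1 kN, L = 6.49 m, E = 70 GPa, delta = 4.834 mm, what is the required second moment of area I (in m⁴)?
Model: a simply supported beam with a point load P at midspan, so delta = (P·L^3) / (48·E·I).
Solve for I: I = (P·L^3) / (48·delta·E).
Convert to SI units:
  P = 51.1 kN = 51100 N
  E = 70 GPa = 7 × 10¹⁰ Pa
  delta = 4.834 mm = 0.004834 m
Substitute:
  I = (51100 × 6.49^3) / (48 × 0.004834 × (7 × 10¹⁰))
  I = 0.00086 m⁴
Final answer: I = 0.00086 m⁴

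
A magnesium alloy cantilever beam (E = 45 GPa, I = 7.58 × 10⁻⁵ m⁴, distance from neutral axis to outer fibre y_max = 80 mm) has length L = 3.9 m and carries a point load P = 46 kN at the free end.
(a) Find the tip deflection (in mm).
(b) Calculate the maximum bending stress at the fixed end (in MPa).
(a) Tip deflection of a cantilever with an end point load: δ = P·L^3 / (3·E·I). Convert P = 46 kN = 46000 N, E = 45 GPa = 4.5 × 10¹⁰ Pa.
  δ = (46000 × 3.9^3) / (3 × (4.5 × 10¹⁰) × (7.58 × 10⁻⁵)) = 0.2667 m = 266.7 mm
(b) Maximum bending moment at the fixed end: M = P·L = 46000 × 3.9 = 179400 N·m. Convert y_max = 80 mm = 0.08 m.
  σ = M·y_max / I = (179400 × 0.08) / (7.58 × 10⁻⁵) = 1.893 × 10⁸ Pa = 189.3 MPa
Final answer: (a) δ = 266.7 mm, (b) σ = 189.3 MPa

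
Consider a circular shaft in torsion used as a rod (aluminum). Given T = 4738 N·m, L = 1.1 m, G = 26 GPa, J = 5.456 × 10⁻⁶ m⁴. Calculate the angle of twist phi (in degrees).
Model: a circular shaft in torsion, so phi = (T·L) / (G·J).
Convert to SI units:
  G = 26 GPa = 2.6 × 10¹⁰ Pa
Substitute:
  phi = (4738 × 1.1) / ((2.6 × 10¹⁰) × (5.456 × 10⁻⁶))
  phi = 0.03674 rad
Convert to degrees: phi = 0.03674 × 180/π = 2.105°
Final answer: phi = 2.105°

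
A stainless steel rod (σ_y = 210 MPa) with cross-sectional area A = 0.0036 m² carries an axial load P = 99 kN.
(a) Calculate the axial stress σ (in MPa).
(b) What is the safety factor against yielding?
(a) Axial stress σ = P/A. Convert P = 99 kN = 99000 N.
  σ = 99000 / 0.0036 = 2.75 × 10⁷ Pa = 27.5 MPa
(b) Safety factor SF = σ_y/σ = 210 / 27.5 = 7.636
Final answer: (a) σ = 27.5 MPa, (b) SF = 7.636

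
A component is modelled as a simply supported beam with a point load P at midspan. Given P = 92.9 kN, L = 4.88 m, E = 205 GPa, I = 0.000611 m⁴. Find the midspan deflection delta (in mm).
Model: a simply supported beam with a point load P at midspan, so delta = (P·L^3) / (48·E·I).
Convert to SI units:
  P = 92.9 kN = 92900 N
  E = 205 GPa = 2.05 × 10¹¹ Pa
Substitute:
  delta = (92900 × 4.88^3) / (48 × (2.05 × 10¹¹) × 0.000611)
  delta = 0.001796 m
Convert: delta = 0.001796 m = 1.796 mm
Final answer: delta = 1.796 mm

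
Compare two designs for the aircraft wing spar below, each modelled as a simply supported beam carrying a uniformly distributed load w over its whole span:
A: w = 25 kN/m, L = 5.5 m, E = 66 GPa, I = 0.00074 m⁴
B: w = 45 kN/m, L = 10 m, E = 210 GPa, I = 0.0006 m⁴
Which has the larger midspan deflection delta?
Model: a simply supported beam carrying a uniformly distributed load w over its whole span, so delta = (5·w·L^4) / (384·E·I) (SI units).
  A: delta = (5 × 25000 × 5.5^4) / (384 × (6.6 × 10¹⁰) × 0.00074) = 0.006099 m = 6.099 mm
  B: delta = (5 × 45000 × 10^4) / (384 × (2.1 × 10¹¹) × 0.0006) = 0.0465 m = 46.5 mm
46.5 mm > 6.099 mm, so B is larger.
Final answer: B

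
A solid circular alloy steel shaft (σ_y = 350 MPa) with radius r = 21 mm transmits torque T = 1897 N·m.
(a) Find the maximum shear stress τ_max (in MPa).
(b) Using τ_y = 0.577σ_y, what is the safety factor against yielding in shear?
(a) For a solid circular shaft, τ_max = T·r/J with J = π·r^4/2, i.e. τ_max = 2·T / (π·r^3). Convert r = 21 mm = 0.021 m.
  τ_max = (2 × 1897) / (π × 0.021^3) = 1.304 × 10⁸ Pa = 130.4 MPa
(b) τ_y = 0.577 × 350 = 201.95 MPa
  SF = τ_y/τ_max = 201.95 / 130.4 = 1.549
Final answer: (a) τ_max = 130.4 MPa, (b) SF = 1.549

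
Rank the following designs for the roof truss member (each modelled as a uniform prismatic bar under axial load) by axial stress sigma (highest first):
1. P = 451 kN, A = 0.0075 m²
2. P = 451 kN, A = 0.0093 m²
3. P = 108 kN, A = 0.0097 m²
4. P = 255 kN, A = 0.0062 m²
Model: a uniform prismatic bar under axial load, so sigma = P / A (SI units).
  Case 1: sigma = 451000 / 0.0075 = 6.013 × 10⁷ Pa = 60.13 MPa
  Case 2: sigma = 451000 / 0.0093 = 4.849 × 10⁷ Pa = 48.49 MPa
  Case 3: sigma = 108000 / 0.0097 = 1.113 × 10⁷ Pa = 11.13 MPa
  Case 4: sigma = 255000 / 0.0062 = 4.113 × 10⁷ Pa = 41.13 MPa
Ordering: 60.13 MPa (case 1) > 48.49 MPa (case 2) > 41.13 MPa (case 4) > 11.13 MPa (case 3)
Final answer: 1, 2, 4, 3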